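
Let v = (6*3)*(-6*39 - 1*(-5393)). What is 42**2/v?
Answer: 14/737 ≈ 0.018996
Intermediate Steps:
v = 92862 (v = 18*(-234 + 5393) = 18*5159 = 92862)
42**2/v = 42**2/92862 = 1764*(1/92862) = 14/737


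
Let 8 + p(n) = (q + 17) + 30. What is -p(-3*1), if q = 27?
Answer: -66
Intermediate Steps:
p(n) = 66 (p(n) = -8 + ((27 + 17) + 30) = -8 + (44 + 30) = -8 + 74 = 66)
-p(-3*1) = -1*66 = -66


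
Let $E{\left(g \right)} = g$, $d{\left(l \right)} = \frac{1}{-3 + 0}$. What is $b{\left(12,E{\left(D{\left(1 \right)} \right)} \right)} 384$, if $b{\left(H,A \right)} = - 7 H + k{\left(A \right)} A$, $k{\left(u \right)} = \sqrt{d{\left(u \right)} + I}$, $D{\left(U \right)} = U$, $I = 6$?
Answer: $-32256 + 128 \sqrt{51} \approx -31342.0$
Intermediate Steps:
$d{\left(l \right)} = - \frac{1}{3}$ ($d{\left(l \right)} = \frac{1}{-3} = - \frac{1}{3}$)
$k{\left(u \right)} = \frac{\sqrt{51}}{3}$ ($k{\left(u \right)} = \sqrt{- \frac{1}{3} + 6} = \sqrt{\frac{17}{3}} = \frac{\sqrt{51}}{3}$)
$b{\left(H,A \right)} = - 7 H + \frac{A \sqrt{51}}{3}$ ($b{\left(H,A \right)} = - 7 H + \frac{\sqrt{51}}{3} A = - 7 H + \frac{A \sqrt{51}}{3}$)
$b{\left(12,E{\left(D{\left(1 \right)} \right)} \right)} 384 = \left(\left(-7\right) 12 + \frac{1}{3} \cdot 1 \sqrt{51}\right) 384 = \left(-84 + \frac{\sqrt{51}}{3}\right) 384 = -32256 + 128 \sqrt{51}$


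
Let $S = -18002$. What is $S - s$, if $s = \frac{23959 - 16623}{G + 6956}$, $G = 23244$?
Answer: $- \frac{67958467}{3775} \approx -18002.0$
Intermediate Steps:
$s = \frac{917}{3775}$ ($s = \frac{23959 - 16623}{23244 + 6956} = \frac{7336}{30200} = 7336 \cdot \frac{1}{30200} = \frac{917}{3775} \approx 0.24291$)
$S - s = -18002 - \frac{917}{3775} = - \frac{67958467}{3775}$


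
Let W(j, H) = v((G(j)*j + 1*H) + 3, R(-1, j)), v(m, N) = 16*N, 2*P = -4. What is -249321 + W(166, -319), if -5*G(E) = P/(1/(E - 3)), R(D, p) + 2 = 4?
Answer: -249289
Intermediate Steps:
P = -2 (P = (1/2)*(-4) = -2)
R(D, p) = 2 (R(D, p) = -2 + 4 = 2)
G(E) = -6/5 + 2*E/5 (G(E) = -(-2)/(5*(1/(E - 3))) = -(-2)/(5*(1/(-3 + E))) = -(-2)*(-3 + E)/5 = -(6 - 2*E)/5 = -6/5 + 2*E/5)
W(j, H) = 32 (W(j, H) = 16*2 = 32)
-249321 + W(166, -319) = -249321 + 32 = -249289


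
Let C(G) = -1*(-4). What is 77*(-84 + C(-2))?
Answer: -6160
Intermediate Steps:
C(G) = 4
77*(-84 + C(-2)) = 77*(-84 + 4) = 77*(-80) = -6160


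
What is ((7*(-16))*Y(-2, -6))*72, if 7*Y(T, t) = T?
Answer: 2304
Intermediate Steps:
Y(T, t) = T/7
((7*(-16))*Y(-2, -6))*72 = ((7*(-16))*((1/7)*(-2)))*72 = -112*(-2/7)*72 = 32*72 = 2304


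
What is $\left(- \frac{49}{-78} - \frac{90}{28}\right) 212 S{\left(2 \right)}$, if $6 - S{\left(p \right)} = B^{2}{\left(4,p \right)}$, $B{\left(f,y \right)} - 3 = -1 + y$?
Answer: $\frac{1496720}{273} \approx 5482.5$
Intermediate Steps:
$B{\left(f,y \right)} = 2 + y$ ($B{\left(f,y \right)} = 3 + \left(-1 + y\right) = 2 + y$)
$S{\left(p \right)} = 6 - \left(2 + p\right)^{2}$
$\left(- \frac{49}{-78} - \frac{90}{28}\right) 212 S{\left(2 \right)} = \left(- \frac{49}{-78} - \frac{90}{28}\right) 212 \left(6 - \left(2 + 2\right)^{2}\right) = \left(\left(-49\right) \left(- \frac{1}{78}\right) - \frac{45}{14}\right) 212 \left(6 - 4^{2}\right) = \left(\frac{49}{78} - \frac{45}{14}\right) 212 \left(6 - 16\right) = \left(- \frac{706}{273}\right) 212 \left(6 - 16\right) = \left(- \frac{149672}{273}\right) \left(-10\right) = \frac{1496720}{273}$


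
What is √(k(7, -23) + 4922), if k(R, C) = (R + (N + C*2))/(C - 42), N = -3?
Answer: 2*√5199545/65 ≈ 70.162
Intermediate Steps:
k(R, C) = (-3 + R + 2*C)/(-42 + C) (k(R, C) = (R + (-3 + C*2))/(C - 42) = (R + (-3 + 2*C))/(-42 + C) = (-3 + R + 2*C)/(-42 + C))
√(k(7, -23) + 4922) = √((-3 + 7 + 2*(-23))/(-42 - 23) + 4922) = √((-3 + 7 - 46)/(-65) + 4922) = √(-1/65*(-42) + 4922) = √(42/65 + 4922) = √(319972/65) = 2*√5199545/65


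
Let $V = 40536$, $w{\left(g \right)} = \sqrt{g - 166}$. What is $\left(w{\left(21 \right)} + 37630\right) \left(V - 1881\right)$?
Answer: $1454587650 + 38655 i \sqrt{145} \approx 1.4546 \cdot 10^{9} + 4.6547 \cdot 10^{5} i$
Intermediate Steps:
$w{\left(g \right)} = \sqrt{-166 + g}$
$\left(w{\left(21 \right)} + 37630\right) \left(V - 1881\right) = \left(\sqrt{-166 + 21} + 37630\right) \left(40536 - 1881\right) = \left(\sqrt{-145} + 37630\right) 38655 = \left(i \sqrt{145} + 37630\right) 38655 = \left(37630 + i \sqrt{145}\right) 38655 = 1454587650 + 38655 i \sqrt{145}$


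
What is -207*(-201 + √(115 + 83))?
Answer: 41607 - 621*√22 ≈ 38694.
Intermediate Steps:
-207*(-201 + √(115 + 83)) = -207*(-201 + √198) = -207*(-201 + 3*√22) = 41607 - 621*√22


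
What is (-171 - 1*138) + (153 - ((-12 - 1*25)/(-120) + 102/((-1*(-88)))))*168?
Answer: 1383166/55 ≈ 25148.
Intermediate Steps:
(-171 - 1*138) + (153 - ((-12 - 1*25)/(-120) + 102/((-1*(-88)))))*168 = (-171 - 138) + (153 - ((-12 - 25)*(-1/120) + 102/88))*168 = -309 + (153 - (-37*(-1/120) + 102*(1/88)))*168 = -309 + (153 - (37/120 + 51/44))*168 = -309 + (153 - 1*1937/1320)*168 = -309 + (153 - 1937/1320)*168 = -309 + (200023/1320)*168 = -309 + 1400161/55 = 1383166/55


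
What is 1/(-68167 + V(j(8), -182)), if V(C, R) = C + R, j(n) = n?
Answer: -1/68341 ≈ -1.4633e-5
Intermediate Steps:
1/(-68167 + V(j(8), -182)) = 1/(-68167 + (8 - 182)) = 1/(-68167 - 174) = 1/(-68341) = -1/68341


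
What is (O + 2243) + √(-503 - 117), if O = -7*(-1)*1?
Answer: 2250 + 2*I*√155 ≈ 2250.0 + 24.9*I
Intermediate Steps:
O = 7 (O = 7*1 = 7)
(O + 2243) + √(-503 - 117) = (7 + 2243) + √(-503 - 117) = 2250 + √(-620) = 2250 + 2*I*√155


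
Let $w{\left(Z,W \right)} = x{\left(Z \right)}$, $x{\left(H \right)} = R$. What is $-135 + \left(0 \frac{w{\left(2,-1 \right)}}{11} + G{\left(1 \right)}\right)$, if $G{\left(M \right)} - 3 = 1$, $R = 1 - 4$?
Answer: $-131$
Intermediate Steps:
$R = -3$
$G{\left(M \right)} = 4$ ($G{\left(M \right)} = 3 + 1 = 4$)
$x{\left(H \right)} = -3$
$w{\left(Z,W \right)} = -3$
$-135 + \left(0 \frac{w{\left(2,-1 \right)}}{11} + G{\left(1 \right)}\right) = -135 + \left(0 \left(- \frac{3}{11}\right) + 4\right) = -135 + \left(0 + 4\right) = -135 + 4 = -131$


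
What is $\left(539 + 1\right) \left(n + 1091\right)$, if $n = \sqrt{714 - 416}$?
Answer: $589140 + 540 \sqrt{298} \approx 5.9846 \cdot 10^{5}$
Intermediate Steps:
$n = \sqrt{298} \approx 17.263$
$\left(539 + 1\right) \left(n + 1091\right) = \left(539 + 1\right) \left(\sqrt{298} + 1091\right) = 540 \left(1091 + \sqrt{298}\right) = 589140 + 540 \sqrt{298}$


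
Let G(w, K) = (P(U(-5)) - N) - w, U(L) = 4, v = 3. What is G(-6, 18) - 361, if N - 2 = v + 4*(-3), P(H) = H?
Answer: -344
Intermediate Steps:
N = -7 (N = 2 + (3 + 4*(-3)) = 2 + (3 - 12) = 2 - 9 = -7)
G(w, K) = 11 - w (G(w, K) = (4 - 1*(-7)) - w = (4 + 7) - w = 11 - w)
G(-6, 18) - 361 = (11 - 1*(-6)) - 361 = (11 + 6) - 361 = 17 - 361 = -344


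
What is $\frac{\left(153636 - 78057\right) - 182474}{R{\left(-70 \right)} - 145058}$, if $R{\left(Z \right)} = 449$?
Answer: $\frac{106895}{144609} \approx 0.7392$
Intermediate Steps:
$\frac{\left(153636 - 78057\right) - 182474}{R{\left(-70 \right)} - 145058} = \frac{\left(153636 - 78057\right) - 182474}{449 - 145058} = \frac{\left(153636 - 78057\right) - 182474}{-144609} = \left(75579 - 182474\right) \left(- \frac{1}{144609}\right) = \left(-106895\right) \left(- \frac{1}{144609}\right) = \frac{106895}{144609}$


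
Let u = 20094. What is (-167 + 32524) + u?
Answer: 52451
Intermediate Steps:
(-167 + 32524) + u = (-167 + 32524) + 20094 = 32357 + 20094 = 52451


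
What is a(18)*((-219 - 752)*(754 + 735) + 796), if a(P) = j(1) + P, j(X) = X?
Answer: -27455437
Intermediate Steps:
a(P) = 1 + P
a(18)*((-219 - 752)*(754 + 735) + 796) = (1 + 18)*((-219 - 752)*(754 + 735) + 796) = 19*(-971*1489 + 796) = 19*(-1445819 + 796) = 19*(-1445023) = -27455437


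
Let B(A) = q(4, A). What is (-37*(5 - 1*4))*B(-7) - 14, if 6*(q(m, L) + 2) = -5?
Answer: 545/6 ≈ 90.833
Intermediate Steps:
q(m, L) = -17/6 (q(m, L) = -2 + (⅙)*(-5) = -2 - ⅚ = -17/6)
B(A) = -17/6
(-37*(5 - 1*4))*B(-7) - 14 = -37*(5 - 1*4)*(-17/6) - 14 = -37*(5 - 4)*(-17/6) - 14 = -37*1*(-17/6) - 14 = -37*(-17/6) - 14 = 629/6 - 14 = 545/6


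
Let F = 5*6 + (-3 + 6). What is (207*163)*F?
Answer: 1113453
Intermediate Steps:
F = 33 (F = 30 + 3 = 33)
(207*163)*F = (207*163)*33 = 33741*33 = 1113453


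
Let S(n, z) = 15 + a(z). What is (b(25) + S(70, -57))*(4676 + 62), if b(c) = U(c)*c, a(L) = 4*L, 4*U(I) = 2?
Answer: -949969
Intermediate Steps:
U(I) = 1/2 (U(I) = (1/4)*2 = 1/2)
S(n, z) = 15 + 4*z
b(c) = c/2
(b(25) + S(70, -57))*(4676 + 62) = ((1/2)*25 + (15 + 4*(-57)))*(4676 + 62) = (25/2 + (15 - 228))*4738 = (25/2 - 213)*4738 = -401/2*4738 = -949969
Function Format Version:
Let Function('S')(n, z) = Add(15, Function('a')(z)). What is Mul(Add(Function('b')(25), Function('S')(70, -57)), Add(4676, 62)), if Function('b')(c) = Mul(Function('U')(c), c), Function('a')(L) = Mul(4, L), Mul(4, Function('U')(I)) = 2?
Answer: -949969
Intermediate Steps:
Function('U')(I) = Rational(1, 2) (Function('U')(I) = Mul(Rational(1, 4), 2) = Rational(1, 2))
Function('S')(n, z) = Add(15, Mul(4, z))
Function('b')(c) = Mul(Rational(1, 2), c)
Mul(Add(Function('b')(25), Function('S')(70, -57)), Add(4676, 62)) = Mul(Add(Mul(Rational(1, 2), 25), Add(15, Mul(4, -57))), Add(4676, 62)) = Mul(Add(Rational(25, 2), Add(15, -228)), 4738) = Mul(Add(Rational(25, 2), -213), 4738) = Mul(Rational(-401, 2), 4738) = -949969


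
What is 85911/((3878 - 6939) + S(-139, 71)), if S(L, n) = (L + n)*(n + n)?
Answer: -28637/4239 ≈ -6.7556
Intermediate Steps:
S(L, n) = 2*n*(L + n) (S(L, n) = (L + n)*(2*n) = 2*n*(L + n))
85911/((3878 - 6939) + S(-139, 71)) = 85911/((3878 - 6939) + 2*71*(-139 + 71)) = 85911/(-3061 + 2*71*(-68)) = 85911/(-3061 - 9656) = 85911/(-12717) = 85911*(-1/12717) = -28637/4239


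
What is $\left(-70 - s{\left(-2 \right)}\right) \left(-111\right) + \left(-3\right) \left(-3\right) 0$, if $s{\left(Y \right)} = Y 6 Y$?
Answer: $10434$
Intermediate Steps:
$s{\left(Y \right)} = 6 Y^{2}$ ($s{\left(Y \right)} = 6 Y Y = 6 Y^{2}$)
$\left(-70 - s{\left(-2 \right)}\right) \left(-111\right) + \left(-3\right) \left(-3\right) 0 = \left(-70 - 6 \left(-2\right)^{2}\right) \left(-111\right) + \left(-3\right) \left(-3\right) 0 = \left(-70 - 6 \cdot 4\right) \left(-111\right) + 9 \cdot 0 = \left(-70 - 24\right) \left(-111\right) + 0 = \left(-94\right) \left(-111\right) + 0 = 10434 + 0 = 10434$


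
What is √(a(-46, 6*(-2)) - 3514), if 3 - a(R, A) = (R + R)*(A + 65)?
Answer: √1365 ≈ 36.946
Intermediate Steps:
a(R, A) = 3 - 2*R*(65 + A) (a(R, A) = 3 - (R + R)*(A + 65) = 3 - 2*R*(65 + A))
√(a(-46, 6*(-2)) - 3514) = √((3 - 130*(-46) - 2*6*(-2)*(-46)) - 3514) = √((3 + 5980 - 2*(-12)*(-46)) - 3514) = √((3 + 5980 - 1104) - 3514) = √(4879 - 3514) = √1365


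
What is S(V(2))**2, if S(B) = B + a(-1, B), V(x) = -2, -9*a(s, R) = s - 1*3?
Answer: 196/81 ≈ 2.4198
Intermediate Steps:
a(s, R) = 1/3 - s/9 (a(s, R) = -(s - 1*3)/9 = -(s - 3)/9 = -(-3 + s)/9 = 1/3 - s/9)
S(B) = 4/9 + B (S(B) = B + (1/3 - 1/9*(-1)) = B + (1/3 + 1/9) = B + 4/9 = 4/9 + B)
S(V(2))**2 = (4/9 - 2)**2 = (-14/9)**2 = 196/81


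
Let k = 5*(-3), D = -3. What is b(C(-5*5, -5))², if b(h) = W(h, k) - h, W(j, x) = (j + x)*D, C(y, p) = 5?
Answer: 625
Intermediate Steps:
k = -15
W(j, x) = -3*j - 3*x (W(j, x) = (j + x)*(-3) = -3*j - 3*x)
b(h) = 45 - 4*h (b(h) = (-3*h - 3*(-15)) - h = (-3*h + 45) - h = (45 - 3*h) - h = 45 - 4*h)
b(C(-5*5, -5))² = (45 - 4*5)² = (45 - 20)² = 25² = 625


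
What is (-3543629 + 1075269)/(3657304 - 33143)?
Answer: -2468360/3624161 ≈ -0.68108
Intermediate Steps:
(-3543629 + 1075269)/(3657304 - 33143) = -2468360/3624161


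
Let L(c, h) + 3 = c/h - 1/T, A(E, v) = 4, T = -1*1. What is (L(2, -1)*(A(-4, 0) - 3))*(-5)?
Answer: 20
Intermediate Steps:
T = -1
L(c, h) = -2 + c/h (L(c, h) = -3 + (c/h - 1/(-1)) = -3 + (c/h - 1*(-1)) = -3 + (c/h + 1) = -3 + (1 + c/h) = -2 + c/h)
(L(2, -1)*(A(-4, 0) - 3))*(-5) = ((-2 + 2/(-1))*(4 - 3))*(-5) = ((-2 + 2*(-1))*1)*(-5) = ((-2 - 2)*1)*(-5) = -4*1*(-5) = -4*(-5) = 20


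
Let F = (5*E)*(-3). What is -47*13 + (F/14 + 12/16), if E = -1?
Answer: -17057/28 ≈ -609.18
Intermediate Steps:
F = 15 (F = (5*(-1))*(-3) = -5*(-3) = 15)
-47*13 + (F/14 + 12/16) = -47*13 + (15/14 + 12/16) = -611 + (15*(1/14) + 12*(1/16)) = -611 + (15/14 + 3/4) = -611 + 51/28 = -17057/28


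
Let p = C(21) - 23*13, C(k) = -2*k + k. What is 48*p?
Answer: -15360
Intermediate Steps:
C(k) = -k
p = -320 (p = -1*21 - 23*13 = -21 - 299 = -320)
48*p = 48*(-320) = -15360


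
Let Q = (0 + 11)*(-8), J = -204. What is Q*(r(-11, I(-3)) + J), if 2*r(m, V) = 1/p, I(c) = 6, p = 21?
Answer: 376948/21 ≈ 17950.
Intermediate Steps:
r(m, V) = 1/42 (r(m, V) = (1/2)/21 = (1/2)*(1/21) = 1/42)
Q = -88 (Q = 11*(-8) = -88)
Q*(r(-11, I(-3)) + J) = -88*(1/42 - 204) = -88*(-8567/42) = 376948/21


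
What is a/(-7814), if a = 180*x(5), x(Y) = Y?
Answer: -450/3907 ≈ -0.11518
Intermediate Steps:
a = 900 (a = 180*5 = 900)
a/(-7814) = 900/(-7814) = 900*(-1/7814) = -450/3907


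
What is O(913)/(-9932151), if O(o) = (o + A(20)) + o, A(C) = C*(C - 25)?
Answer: -1726/9932151 ≈ -0.00017378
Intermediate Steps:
A(C) = C*(-25 + C)
O(o) = -100 + 2*o (O(o) = (o + 20*(-25 + 20)) + o = (o + 20*(-5)) + o = (o - 100) + o = (-100 + o) + o = -100 + 2*o)
O(913)/(-9932151) = (-100 + 2*913)/(-9932151) = (-100 + 1826)*(-1/9932151) = 1726*(-1/9932151) = -1726/9932151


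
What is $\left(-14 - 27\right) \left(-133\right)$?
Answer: $5453$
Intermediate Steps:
$\left(-14 - 27\right) \left(-133\right) = \left(-41\right) \left(-133\right) = 5453$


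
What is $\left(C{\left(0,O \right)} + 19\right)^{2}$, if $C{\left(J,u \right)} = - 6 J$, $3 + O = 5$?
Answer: $361$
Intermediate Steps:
$O = 2$ ($O = -3 + 5 = 2$)
$\left(C{\left(0,O \right)} + 19\right)^{2} = \left(\left(-6\right) 0 + 19\right)^{2} = \left(0 + 19\right)^{2} = 19^{2} = 361$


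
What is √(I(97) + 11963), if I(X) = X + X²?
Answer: √21469 ≈ 146.52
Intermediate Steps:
√(I(97) + 11963) = √(97*(1 + 97) + 11963) = √(97*98 + 11963) = √(9506 + 11963) = √21469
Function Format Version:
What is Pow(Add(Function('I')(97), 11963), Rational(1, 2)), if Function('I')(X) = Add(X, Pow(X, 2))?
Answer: Pow(21469, Rational(1, 2)) ≈ 146.52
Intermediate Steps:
Pow(Add(Function('I')(97), 11963), Rational(1, 2)) = Pow(Add(Mul(97, Add(1, 97)), 11963), Rational(1, 2)) = Pow(Add(Mul(97, 98), 11963), Rational(1, 2)) = Pow(Add(9506, 11963), Rational(1, 2)) = Pow(21469, Rational(1, 2))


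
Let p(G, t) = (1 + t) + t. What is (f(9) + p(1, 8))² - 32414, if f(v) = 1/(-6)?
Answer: -1156703/36 ≈ -32131.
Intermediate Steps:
f(v) = -⅙
p(G, t) = 1 + 2*t
(f(9) + p(1, 8))² - 32414 = (-⅙ + (1 + 2*8))² - 32414 = (-⅙ + (1 + 16))² - 32414 = (-⅙ + 17)² - 32414 = (101/6)² - 32414 = 10201/36 - 32414 = -1156703/36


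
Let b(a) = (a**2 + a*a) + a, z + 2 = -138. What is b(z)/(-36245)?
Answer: -7812/7249 ≈ -1.0777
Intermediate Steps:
z = -140 (z = -2 - 138 = -140)
b(a) = a + 2*a**2 (b(a) = (a**2 + a**2) + a = 2*a**2 + a = a + 2*a**2)
b(z)/(-36245) = -140*(1 + 2*(-140))/(-36245) = -140*(1 - 280)*(-1/36245) = -140*(-279)*(-1/36245) = 39060*(-1/36245) = -7812/7249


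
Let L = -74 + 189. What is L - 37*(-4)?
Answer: 263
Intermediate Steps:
L = 115
L - 37*(-4) = 115 - 37*(-4) = 115 - 1*(-148) = 115 + 148 = 263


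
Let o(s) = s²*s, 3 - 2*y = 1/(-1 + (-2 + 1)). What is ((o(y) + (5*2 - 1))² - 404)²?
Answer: 656461309729/16777216 ≈ 39128.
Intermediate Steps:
y = 7/4 (y = 3/2 - 1/(2*(-1 + (-2 + 1))) = 3/2 - 1/(2*(-1 - 1)) = 3/2 - ½/(-2) = 3/2 - ½*(-½) = 3/2 + ¼ = 7/4 ≈ 1.7500)
o(s) = s³
((o(y) + (5*2 - 1))² - 404)² = (((7/4)³ + (5*2 - 1))² - 404)² = ((343/64 + (10 - 1))² - 404)² = ((343/64 + 9)² - 404)² = ((919/64)² - 404)² = (844561/4096 - 404)² = (-810223/4096)² = 656461309729/16777216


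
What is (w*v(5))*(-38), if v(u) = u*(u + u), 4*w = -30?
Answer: 14250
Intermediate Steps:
w = -15/2 (w = (¼)*(-30) = -15/2 ≈ -7.5000)
v(u) = 2*u² (v(u) = u*(2*u) = 2*u²)
(w*v(5))*(-38) = -15*5²*(-38) = -15*25*(-38) = -15/2*50*(-38) = -375*(-38) = 14250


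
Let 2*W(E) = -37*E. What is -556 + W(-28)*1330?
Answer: 688384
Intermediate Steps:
W(E) = -37*E/2 (W(E) = (-37*E)/2 = -37*E/2)
-556 + W(-28)*1330 = -556 - 37/2*(-28)*1330 = -556 + 518*1330 = -556 + 688940 = 688384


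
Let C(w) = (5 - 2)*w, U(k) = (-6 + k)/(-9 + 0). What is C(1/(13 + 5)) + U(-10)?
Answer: 35/18 ≈ 1.9444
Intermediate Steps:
U(k) = ⅔ - k/9 (U(k) = (-6 + k)/(-9) = (-6 + k)*(-⅑) = ⅔ - k/9)
C(w) = 3*w
C(1/(13 + 5)) + U(-10) = 3/(13 + 5) + (⅔ - ⅑*(-10)) = 3/18 + (⅔ + 10/9) = 3*(1/18) + 16/9 = ⅙ + 16/9 = 35/18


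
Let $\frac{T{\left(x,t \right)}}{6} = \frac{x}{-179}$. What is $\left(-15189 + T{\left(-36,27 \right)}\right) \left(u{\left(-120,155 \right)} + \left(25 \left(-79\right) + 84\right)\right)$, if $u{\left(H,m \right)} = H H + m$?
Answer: $- \frac{34428540360}{179} \approx -1.9234 \cdot 10^{8}$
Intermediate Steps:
$T{\left(x,t \right)} = - \frac{6 x}{179}$ ($T{\left(x,t \right)} = 6 \frac{x}{-179} = 6 x \left(- \frac{1}{179}\right) = 6 \left(- \frac{x}{179}\right) = - \frac{6 x}{179}$)
$u{\left(H,m \right)} = m + H^{2}$ ($u{\left(H,m \right)} = H^{2} + m = m + H^{2}$)
$\left(-15189 + T{\left(-36,27 \right)}\right) \left(u{\left(-120,155 \right)} + \left(25 \left(-79\right) + 84\right)\right) = \left(-15189 - - \frac{216}{179}\right) \left(\left(155 + \left(-120\right)^{2}\right) + \left(25 \left(-79\right) + 84\right)\right) = \left(-15189 + \frac{216}{179}\right) \left(\left(155 + 14400\right) + \left(-1975 + 84\right)\right) = - \frac{2718615 \left(14555 - 1891\right)}{179} = \left(- \frac{2718615}{179}\right) 12664 = - \frac{34428540360}{179}$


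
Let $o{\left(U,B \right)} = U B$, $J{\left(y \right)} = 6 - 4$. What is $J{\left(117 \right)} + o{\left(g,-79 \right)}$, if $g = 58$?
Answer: $-4580$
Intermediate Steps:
$J{\left(y \right)} = 2$ ($J{\left(y \right)} = 6 - 4 = 2$)
$o{\left(U,B \right)} = B U$
$J{\left(117 \right)} + o{\left(g,-79 \right)} = 2 - 4582 = -4580$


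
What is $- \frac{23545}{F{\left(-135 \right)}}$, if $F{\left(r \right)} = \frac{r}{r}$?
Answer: $-23545$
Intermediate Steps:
$F{\left(r \right)} = 1$
$- \frac{23545}{F{\left(-135 \right)}} = - \frac{23545}{1} = \left(-23545\right) 1 = -23545$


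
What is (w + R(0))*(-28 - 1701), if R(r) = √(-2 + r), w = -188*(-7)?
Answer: -2275364 - 1729*I*√2 ≈ -2.2754e+6 - 2445.2*I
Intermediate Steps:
w = 1316
(w + R(0))*(-28 - 1701) = (1316 + √(-2 + 0))*(-28 - 1701) = (1316 + √(-2))*(-1729) = (1316 + I*√2)*(-1729) = -2275364 - 1729*I*√2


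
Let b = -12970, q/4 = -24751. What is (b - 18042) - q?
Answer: 67992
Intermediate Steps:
q = -99004 (q = 4*(-24751) = -99004)
(b - 18042) - q = (-12970 - 18042) - 1*(-99004) = -31012 + 99004 = 67992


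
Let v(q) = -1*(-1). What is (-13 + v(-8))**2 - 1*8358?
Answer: -8214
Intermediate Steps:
v(q) = 1
(-13 + v(-8))**2 - 1*8358 = (-13 + 1)**2 - 1*8358 = (-12)**2 - 8358 = 144 - 8358 = -8214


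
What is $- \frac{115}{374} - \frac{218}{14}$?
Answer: $- \frac{41571}{2618} \approx -15.879$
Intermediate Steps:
$- \frac{115}{374} - \frac{218}{14} = \left(-115\right) \frac{1}{374} - \frac{109}{7} = - \frac{115}{374} - \frac{109}{7} = - \frac{41571}{2618}$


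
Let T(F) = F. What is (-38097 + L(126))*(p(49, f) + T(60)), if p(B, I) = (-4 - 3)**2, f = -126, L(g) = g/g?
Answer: -4152464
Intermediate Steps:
L(g) = 1
p(B, I) = 49 (p(B, I) = (-7)**2 = 49)
(-38097 + L(126))*(p(49, f) + T(60)) = (-38097 + 1)*(49 + 60) = -38096*109 = -4152464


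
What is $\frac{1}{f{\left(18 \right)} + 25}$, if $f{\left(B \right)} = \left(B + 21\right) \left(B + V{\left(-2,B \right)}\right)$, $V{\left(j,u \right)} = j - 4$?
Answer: $\frac{1}{493} \approx 0.0020284$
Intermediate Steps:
$V{\left(j,u \right)} = -4 + j$
$f{\left(B \right)} = \left(-6 + B\right) \left(21 + B\right)$ ($f{\left(B \right)} = \left(B + 21\right) \left(B - 6\right) = \left(21 + B\right) \left(B - 6\right) = \left(21 + B\right) \left(-6 + B\right) = \left(-6 + B\right) \left(21 + B\right)$)
$\frac{1}{f{\left(18 \right)} + 25} = \frac{1}{\left(-126 + 18^{2} + 15 \cdot 18\right) + 25} = \frac{1}{\left(-126 + 324 + 270\right) + 25} = \frac{1}{468 + 25} = \frac{1}{493}$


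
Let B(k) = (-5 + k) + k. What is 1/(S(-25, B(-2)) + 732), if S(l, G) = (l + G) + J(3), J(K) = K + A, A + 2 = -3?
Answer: 1/696 ≈ 0.0014368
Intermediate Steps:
A = -5 (A = -2 - 3 = -5)
J(K) = -5 + K (J(K) = K - 5 = -5 + K)
B(k) = -5 + 2*k
S(l, G) = -2 + G + l (S(l, G) = (l + G) + (-5 + 3) = (G + l) - 2 = -2 + G + l)
1/(S(-25, B(-2)) + 732) = 1/((-2 + (-5 + 2*(-2)) - 25) + 732) = 1/((-2 + (-5 - 4) - 25) + 732) = 1/((-2 - 9 - 25) + 732) = 1/(-36 + 732) = 1/696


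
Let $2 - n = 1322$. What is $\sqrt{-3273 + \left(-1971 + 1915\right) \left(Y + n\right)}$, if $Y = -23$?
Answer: $\sqrt{71935} \approx 268.21$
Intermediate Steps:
$n = -1320$ ($n = 2 - 1322 = -1320$)
$\sqrt{-3273 + \left(-1971 + 1915\right) \left(Y + n\right)} = \sqrt{-3273 + \left(-1971 + 1915\right) \left(-23 - 1320\right)} = \sqrt{-3273 - -75208} = \sqrt{-3273 + 75208} = \sqrt{71935}$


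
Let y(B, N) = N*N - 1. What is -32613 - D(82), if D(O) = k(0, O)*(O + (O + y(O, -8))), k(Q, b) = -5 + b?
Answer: -50092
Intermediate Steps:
y(B, N) = -1 + N**2 (y(B, N) = N**2 - 1 = -1 + N**2)
D(O) = (-5 + O)*(63 + 2*O) (D(O) = (-5 + O)*(O + (O + (-1 + (-8)**2))) = (-5 + O)*(O + (O + (-1 + 64))) = (-5 + O)*(O + (O + 63)) = (-5 + O)*(O + (63 + O)) = (-5 + O)*(63 + 2*O))
-32613 - D(82) = -32613 - (-5 + 82)*(63 + 2*82) = -32613 - 77*(63 + 164) = -32613 - 77*227 = -32613 - 1*17479 = -32613 - 17479 = -50092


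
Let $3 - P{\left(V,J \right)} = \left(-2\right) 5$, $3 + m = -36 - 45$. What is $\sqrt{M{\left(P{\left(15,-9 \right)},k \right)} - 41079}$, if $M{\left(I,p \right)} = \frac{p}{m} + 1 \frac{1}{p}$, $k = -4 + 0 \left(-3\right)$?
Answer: $\frac{i \sqrt{72463713}}{42} \approx 202.68 i$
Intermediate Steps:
$m = -84$ ($m = -3 - 81 = -84$)
$P{\left(V,J \right)} = 13$ ($P{\left(V,J \right)} = 3 - \left(-2\right) 5 = 3 - -10 = 3 + 10 = 13$)
$k = -4$ ($k = -4 + 0 = -4$)
$M{\left(I,p \right)} = \frac{1}{p} - \frac{p}{84}$ ($M{\left(I,p \right)} = \frac{p}{-84} + 1 \frac{1}{p} = p \left(- \frac{1}{84}\right) + \frac{1}{p} = - \frac{p}{84} + \frac{1}{p} = \frac{1}{p} - \frac{p}{84}$)
$\sqrt{M{\left(P{\left(15,-9 \right)},k \right)} - 41079} = \sqrt{\left(\frac{1}{-4} - - \frac{1}{21}\right) - 41079} = \sqrt{\left(- \frac{1}{4} + \frac{1}{21}\right) - 41079} = \sqrt{- \frac{17}{84} - 41079} = \sqrt{- \frac{3450653}{84}} = \frac{i \sqrt{72463713}}{42}$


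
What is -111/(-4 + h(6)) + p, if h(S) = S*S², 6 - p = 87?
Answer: -17283/212 ≈ -81.524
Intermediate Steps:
p = -81 (p = 6 - 1*87 = 6 - 87 = -81)
h(S) = S³
-111/(-4 + h(6)) + p = -111/(-4 + 6³) - 81 = -111/(-4 + 216) - 81 = -111/212 - 81 = -17283/212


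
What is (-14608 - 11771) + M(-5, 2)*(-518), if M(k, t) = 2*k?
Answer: -21199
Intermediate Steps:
(-14608 - 11771) + M(-5, 2)*(-518) = (-14608 - 11771) + (2*(-5))*(-518) = -26379 - 10*(-518) = -26379 + 5180 = -21199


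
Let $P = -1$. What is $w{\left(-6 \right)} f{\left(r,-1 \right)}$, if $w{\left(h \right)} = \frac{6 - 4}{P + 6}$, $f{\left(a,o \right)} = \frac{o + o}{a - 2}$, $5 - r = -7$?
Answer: $- \frac{2}{25} \approx -0.08$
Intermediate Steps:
$r = 12$ ($r = 5 - -7 = 5 + 7 = 12$)
$f{\left(a,o \right)} = \frac{2 o}{-2 + a}$
$w{\left(h \right)} = \frac{2}{5}$ ($w{\left(h \right)} = \frac{6 - 4}{-1 + 6} = \frac{2}{5}$)
$w{\left(-6 \right)} f{\left(r,-1 \right)} = \frac{2 \cdot 2 \left(-1\right) \frac{1}{-2 + 12}}{5} = \frac{2 \cdot 2 \left(-1\right) \frac{1}{10}}{5} = \frac{2}{5} \left(- \frac{1}{5}\right) = - \frac{2}{25}$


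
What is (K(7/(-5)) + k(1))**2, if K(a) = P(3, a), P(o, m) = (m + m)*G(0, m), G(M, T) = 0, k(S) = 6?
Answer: 36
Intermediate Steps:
P(o, m) = 0 (P(o, m) = (m + m)*0 = (2*m)*0 = 0)
K(a) = 0
(K(7/(-5)) + k(1))**2 = (0 + 6)**2 = 6**2 = 36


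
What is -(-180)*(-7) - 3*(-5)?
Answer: -1245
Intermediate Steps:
-(-180)*(-7) - 3*(-5) = -45*28 + 15 = -1260 + 15 = -1245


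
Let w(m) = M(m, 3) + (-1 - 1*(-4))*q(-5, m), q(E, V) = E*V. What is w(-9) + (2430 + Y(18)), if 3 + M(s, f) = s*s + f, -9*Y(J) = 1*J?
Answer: 2644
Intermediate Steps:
Y(J) = -J/9
M(s, f) = -3 + f + s**2 (M(s, f) = -3 + (s*s + f) = -3 + (s**2 + f) = -3 + (f + s**2) = -3 + f + s**2)
w(m) = m**2 - 15*m (w(m) = (-3 + 3 + m**2) + (-1 - 1*(-4))*(-5*m) = m**2 + (-1 + 4)*(-5*m) = m**2 + 3*(-5*m) = m**2 - 15*m)
w(-9) + (2430 + Y(18)) = -9*(-15 - 9) + (2430 - 1/9*18) = -9*(-24) + (2430 - 2) = 216 + 2428 = 2644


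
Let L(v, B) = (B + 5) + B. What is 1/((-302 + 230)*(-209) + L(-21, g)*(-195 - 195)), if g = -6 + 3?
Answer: 1/15438 ≈ 6.4775e-5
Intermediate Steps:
g = -3
L(v, B) = 5 + 2*B (L(v, B) = (5 + B) + B = 5 + 2*B)
1/((-302 + 230)*(-209) + L(-21, g)*(-195 - 195)) = 1/((-302 + 230)*(-209) + (5 + 2*(-3))*(-195 - 195)) = 1/(-72*(-209) + (5 - 6)*(-390)) = 1/(15048 - 1*(-390)) = 1/(15048 + 390) = 1/15438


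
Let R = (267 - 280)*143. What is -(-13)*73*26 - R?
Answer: 26533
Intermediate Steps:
R = -1859 (R = -13*143 = -1859)
-(-13)*73*26 - R = -(-13)*73*26 - 1*(-1859) = -13*(-73)*26 + 1859 = 949*26 + 1859 = 24674 + 1859 = 26533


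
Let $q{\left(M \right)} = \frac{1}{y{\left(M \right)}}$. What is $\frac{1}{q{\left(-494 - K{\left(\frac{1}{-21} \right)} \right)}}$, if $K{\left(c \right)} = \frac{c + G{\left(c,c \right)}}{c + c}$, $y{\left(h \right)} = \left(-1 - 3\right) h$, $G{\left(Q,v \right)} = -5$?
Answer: $2188$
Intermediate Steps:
$y{\left(h \right)} = - 4 h$
$K{\left(c \right)} = \frac{-5 + c}{2 c}$ ($K{\left(c \right)} = \frac{c - 5}{c + c} = \frac{-5 + c}{2 c}$)
$q{\left(M \right)} = - \frac{1}{4 M}$ ($q{\left(M \right)} = \frac{1}{\left(-4\right) M} = - \frac{1}{4 M}$)
$\frac{1}{q{\left(-494 - K{\left(\frac{1}{-21} \right)} \right)}} = \frac{1}{\left(- \frac{1}{4}\right) \frac{1}{-494 - \frac{-5 + \frac{1}{-21}}{2 \frac{1}{-21}}}} = \frac{1}{\left(- \frac{1}{4}\right) \frac{1}{-494 - \frac{-5 - \frac{1}{21}}{2 \left(- \frac{1}{21}\right)}}} = \frac{1}{\left(- \frac{1}{4}\right) \frac{1}{-494 - \frac{1}{2} \left(-21\right) \left(- \frac{106}{21}\right)}} = \frac{1}{\left(- \frac{1}{4}\right) \frac{1}{-494 - 53}} = \frac{1}{\left(- \frac{1}{4}\right) \frac{1}{-547}} = \frac{1}{\left(- \frac{1}{4}\right) \left(- \frac{1}{547}\right)} = \frac{1}{\frac{1}{2188}} = 2188$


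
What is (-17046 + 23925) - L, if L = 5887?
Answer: 992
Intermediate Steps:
(-17046 + 23925) - L = (-17046 + 23925) - 1*5887 = 6879 - 5887 = 992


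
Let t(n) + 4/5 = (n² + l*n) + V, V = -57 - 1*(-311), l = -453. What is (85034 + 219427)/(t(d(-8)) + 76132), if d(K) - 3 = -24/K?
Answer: 1522305/368516 ≈ 4.1309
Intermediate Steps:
d(K) = 3 - 24/K
V = 254 (V = -57 + 311 = 254)
t(n) = 1266/5 + n² - 453*n (t(n) = -⅘ + ((n² - 453*n) + 254) = -⅘ + (254 + n² - 453*n) = 1266/5 + n² - 453*n)
(85034 + 219427)/(t(d(-8)) + 76132) = (85034 + 219427)/((1266/5 + (3 - 24/(-8))² - 453*(3 - 24/(-8))) + 76132) = 304461/((1266/5 + (3 - 24*(-⅛))² - 453*(3 - 24*(-⅛))) + 76132) = 304461/((1266/5 + (3 + 3)² - 453*(3 + 3)) + 76132) = 304461/((1266/5 + 6² - 453*6) + 76132) = 304461/((1266/5 + 36 - 2718) + 76132) = 304461/(-12144/5 + 76132) = 304461/(368516/5) = 304461*(5/368516) = 1522305/368516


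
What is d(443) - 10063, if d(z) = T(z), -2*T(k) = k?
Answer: -20569/2 ≈ -10285.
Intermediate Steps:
T(k) = -k/2
d(z) = -z/2
d(443) - 10063 = -½*443 - 10063 = -443/2 - 10063 = -20569/2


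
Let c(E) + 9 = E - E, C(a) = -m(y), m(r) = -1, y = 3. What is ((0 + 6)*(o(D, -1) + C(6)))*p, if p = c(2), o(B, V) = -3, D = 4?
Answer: 108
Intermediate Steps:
C(a) = 1 (C(a) = -1*(-1) = 1)
c(E) = -9 (c(E) = -9 + (E - E) = -9 + 0 = -9)
p = -9
((0 + 6)*(o(D, -1) + C(6)))*p = ((0 + 6)*(-3 + 1))*(-9) = (6*(-2))*(-9) = -12*(-9) = 108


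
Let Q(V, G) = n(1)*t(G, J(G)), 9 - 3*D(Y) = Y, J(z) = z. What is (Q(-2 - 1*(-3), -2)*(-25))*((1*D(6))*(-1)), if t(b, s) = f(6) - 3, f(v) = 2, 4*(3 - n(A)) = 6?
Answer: -75/2 ≈ -37.500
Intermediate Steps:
n(A) = 3/2 (n(A) = 3 - ¼*6 = 3 - 3/2 = 3/2)
t(b, s) = -1 (t(b, s) = 2 - 3 = -1)
D(Y) = 3 - Y/3
Q(V, G) = -3/2 (Q(V, G) = (3/2)*(-1) = -3/2)
(Q(-2 - 1*(-3), -2)*(-25))*((1*D(6))*(-1)) = (-3/2*(-25))*((1*(3 - ⅓*6))*(-1)) = 75*((1*(3 - 2))*(-1))/2 = 75*((1*1)*(-1))/2 = 75*(1*(-1))/2 = (75/2)*(-1) = -75/2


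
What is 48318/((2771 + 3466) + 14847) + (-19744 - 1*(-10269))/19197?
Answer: 121298291/67458258 ≈ 1.7981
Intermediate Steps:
48318/((2771 + 3466) + 14847) + (-19744 - 1*(-10269))/19197 = 48318/(6237 + 14847) + (-19744 + 10269)*(1/19197) = 48318/21084 - 9475*1/19197 = 48318*(1/21084) - 9475/19197 = 8053/3514 - 9475/19197 = 121298291/67458258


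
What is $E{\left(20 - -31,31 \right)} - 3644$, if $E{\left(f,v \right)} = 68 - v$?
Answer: $-3607$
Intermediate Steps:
$E{\left(20 - -31,31 \right)} - 3644 = \left(68 - 31\right) - 3644 = 37 - 3644 = -3607$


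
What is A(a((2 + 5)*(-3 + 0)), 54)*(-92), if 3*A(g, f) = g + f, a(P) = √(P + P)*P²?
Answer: -1656 - 13524*I*√42 ≈ -1656.0 - 87646.0*I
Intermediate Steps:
a(P) = √2*P^(5/2) (a(P) = √(2*P)*P² = (√2*√P)*P² = √2*P^(5/2))
A(g, f) = f/3 + g/3 (A(g, f) = (g + f)/3 = (f + g)/3 = f/3 + g/3)
A(a((2 + 5)*(-3 + 0)), 54)*(-92) = ((⅓)*54 + (√2*((2 + 5)*(-3 + 0))^(5/2))/3)*(-92) = (18 + (√2*(7*(-3))^(5/2))/3)*(-92) = (18 + (√2*(-21)^(5/2))/3)*(-92) = (18 + (√2*(441*I*√21))/3)*(-92) = (18 + (441*I*√42)/3)*(-92) = (18 + 147*I*√42)*(-92) = -1656 - 13524*I*√42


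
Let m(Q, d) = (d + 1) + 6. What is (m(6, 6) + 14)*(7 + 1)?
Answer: 216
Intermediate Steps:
m(Q, d) = 7 + d (m(Q, d) = (1 + d) + 6 = 7 + d)
(m(6, 6) + 14)*(7 + 1) = ((7 + 6) + 14)*(7 + 1) = (13 + 14)*8 = 27*8 = 216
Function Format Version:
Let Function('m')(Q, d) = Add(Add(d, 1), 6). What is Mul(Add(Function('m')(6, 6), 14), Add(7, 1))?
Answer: 216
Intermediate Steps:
Function('m')(Q, d) = Add(7, d) (Function('m')(Q, d) = Add(Add(1, d), 6) = Add(7, d))
Mul(Add(Function('m')(6, 6), 14), Add(7, 1)) = Mul(Add(Add(7, 6), 14), Add(7, 1)) = Mul(Add(13, 14), 8) = Mul(27, 8) = 216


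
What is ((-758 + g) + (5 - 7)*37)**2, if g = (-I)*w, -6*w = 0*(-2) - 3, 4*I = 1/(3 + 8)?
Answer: 5360729089/7744 ≈ 6.9224e+5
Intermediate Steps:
I = 1/44 (I = 1/(4*(3 + 8)) = (1/4)/11 = (1/4)*(1/11) = 1/44 ≈ 0.022727)
w = 1/2 (w = -(0*(-2) - 3)/6 = -(0 - 3)/6 = -1/6*(-3) = 1/2 ≈ 0.50000)
g = -1/88 (g = -1*1/44*(1/2) = -1/44*1/2 = -1/88 ≈ -0.011364)
((-758 + g) + (5 - 7)*37)**2 = ((-758 - 1/88) + (5 - 7)*37)**2 = (-66705/88 - 2*37)**2 = (-66705/88 - 74)**2 = (-73217/88)**2 = 5360729089/7744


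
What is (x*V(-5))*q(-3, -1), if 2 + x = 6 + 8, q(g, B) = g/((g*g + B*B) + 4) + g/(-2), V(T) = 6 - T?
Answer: 1188/7 ≈ 169.71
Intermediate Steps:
q(g, B) = -g/2 + g/(4 + B² + g²) (q(g, B) = g/((g² + B²) + 4) + g*(-½) = g/((B² + g²) + 4) - g/2 = g/(4 + B² + g²) - g/2 = -g/2 + g/(4 + B² + g²))
x = 12 (x = -2 + (6 + 8) = -2 + 14 = 12)
(x*V(-5))*q(-3, -1) = (12*(6 - 1*(-5)))*(-1*(-3)*(2 + (-1)² + (-3)²)/(8 + 2*(-1)² + 2*(-3)²)) = (12*(6 + 5))*(-1*(-3)*(2 + 1 + 9)/(8 + 2*1 + 2*9)) = (12*11)*(-1*(-3)*12/(8 + 2 + 18)) = 132*(-1*(-3)*12/28) = 132*(-1*(-3)*1/28*12) = 132*(9/7) = 1188/7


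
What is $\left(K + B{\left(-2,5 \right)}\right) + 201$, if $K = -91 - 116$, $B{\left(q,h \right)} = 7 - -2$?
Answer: $3$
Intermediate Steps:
$B{\left(q,h \right)} = 9$ ($B{\left(q,h \right)} = 7 + 2 = 9$)
$K = -207$ ($K = -91 - 116 = -207$)
$\left(K + B{\left(-2,5 \right)}\right) + 201 = \left(-207 + 9\right) + 201 = -198 + 201 = 3$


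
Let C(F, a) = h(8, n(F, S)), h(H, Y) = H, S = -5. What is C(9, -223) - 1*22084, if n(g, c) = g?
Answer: -22076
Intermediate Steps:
C(F, a) = 8
C(9, -223) - 1*22084 = 8 - 1*22084 = 8 - 22084 = -22076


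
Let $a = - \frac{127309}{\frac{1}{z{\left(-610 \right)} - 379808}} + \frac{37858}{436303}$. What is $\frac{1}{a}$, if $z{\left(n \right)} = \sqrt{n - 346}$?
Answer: $\frac{4602243761389916995311}{222532186708507462733090600818000} + \frac{24234580426855981 i \sqrt{239}}{222532186708507462733090600818000} \approx 2.0681 \cdot 10^{-11} + 1.6836 \cdot 10^{-15} i$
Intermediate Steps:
$z{\left(n \right)} = \sqrt{-346 + n}$
$a = \frac{21096548780961474}{436303} - 254618 i \sqrt{239}$ ($a = - \frac{127309}{\frac{1}{\sqrt{-346 - 610} - 379808}} + \frac{37858}{436303} = - \frac{127309}{\frac{1}{\sqrt{-956} - 379808}} + 37858 \cdot \frac{1}{436303} = - \frac{127309}{\frac{1}{2 i \sqrt{239} - 379808}} + \frac{37858}{436303} = - \frac{127309}{\frac{1}{-379808 + 2 i \sqrt{239}}} + \frac{37858}{436303} = - 127309 \left(-379808 + 2 i \sqrt{239}\right) + \frac{37858}{436303} = \left(48352976672 - 254618 i \sqrt{239}\right) + \frac{37858}{436303} = \frac{21096548780961474}{436303} - 254618 i \sqrt{239} \approx 4.8353 \cdot 10^{10} - 3.9363 \cdot 10^{6} i$)
$\frac{1}{a} = \frac{1}{\frac{21096548780961474}{436303} - 254618 i \sqrt{239}}$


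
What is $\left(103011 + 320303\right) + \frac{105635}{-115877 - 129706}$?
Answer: $\frac{103958616427}{245583} \approx 4.2331 \cdot 10^{5}$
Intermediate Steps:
$\left(103011 + 320303\right) + \frac{105635}{-115877 - 129706} = 423314 + \frac{105635}{-115877 - 129706} = 423314 + \frac{105635}{-245583} = 423314 + 105635 \left(- \frac{1}{245583}\right) = 423314 - \frac{105635}{245583} = \frac{103958616427}{245583}$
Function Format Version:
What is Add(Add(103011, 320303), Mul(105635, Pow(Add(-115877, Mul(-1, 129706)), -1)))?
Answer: Rational(103958616427, 245583) ≈ 4.2331e+5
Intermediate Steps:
Add(Add(103011, 320303), Mul(105635, Pow(Add(-115877, Mul(-1, 129706)), -1))) = Add(423314, Mul(105635, Pow(Add(-115877, -129706), -1))) = Add(423314, Mul(105635, Pow(-245583, -1))) = Add(423314, Mul(105635, Rational(-1, 245583))) = Add(423314, Rational(-105635, 245583)) = Rational(103958616427, 245583)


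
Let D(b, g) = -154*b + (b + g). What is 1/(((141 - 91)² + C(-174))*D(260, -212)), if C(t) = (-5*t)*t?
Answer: 1/5954008960 ≈ 1.6795e-10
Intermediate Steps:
D(b, g) = g - 153*b
C(t) = -5*t²
1/(((141 - 91)² + C(-174))*D(260, -212)) = 1/(((141 - 91)² - 5*(-174)²)*(-212 - 153*260)) = 1/((50² - 5*30276)*(-212 - 39780)) = 1/((2500 - 151380)*(-39992)) = -1/39992/(-148880) = -1/148880*(-1/39992) = 1/5954008960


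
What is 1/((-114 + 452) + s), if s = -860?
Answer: -1/522 ≈ -0.0019157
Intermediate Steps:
1/((-114 + 452) + s) = 1/((-114 + 452) - 860) = 1/(338 - 860) = 1/(-522) = -1/522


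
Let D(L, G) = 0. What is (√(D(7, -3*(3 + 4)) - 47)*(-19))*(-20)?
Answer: 380*I*√47 ≈ 2605.1*I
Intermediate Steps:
(√(D(7, -3*(3 + 4)) - 47)*(-19))*(-20) = (√(0 - 47)*(-19))*(-20) = (√(-47)*(-19))*(-20) = ((I*√47)*(-19))*(-20) = -19*I*√47*(-20) = 380*I*√47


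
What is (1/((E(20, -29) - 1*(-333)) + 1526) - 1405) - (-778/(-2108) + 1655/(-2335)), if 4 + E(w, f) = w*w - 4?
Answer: -1556338834611/1107982718 ≈ -1404.7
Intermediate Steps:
E(w, f) = -8 + w² (E(w, f) = -4 + (w*w - 4) = -4 + (w² - 4) = -4 + (-4 + w²) = -8 + w²)
(1/((E(20, -29) - 1*(-333)) + 1526) - 1405) - (-778/(-2108) + 1655/(-2335)) = (1/(((-8 + 20²) - 1*(-333)) + 1526) - 1405) - (-778/(-2108) + 1655/(-2335)) = (1/(((-8 + 400) + 333) + 1526) - 1405) - (-778*(-1/2108) + 1655*(-1/2335)) = (1/((392 + 333) + 1526) - 1405) - (389/1054 - 331/467) = (1/(725 + 1526) - 1405) - 1*(-167211/492218) = (1/2251 - 1405) + 167211/492218 = -3162654/2251 + 167211/492218 = -1556338834611/1107982718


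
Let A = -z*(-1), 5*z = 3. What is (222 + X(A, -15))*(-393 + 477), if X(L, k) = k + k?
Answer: 16128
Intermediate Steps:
z = 3/5 (z = (1/5)*3 = 3/5 ≈ 0.60000)
A = 3/5 (A = -1*3/5*(-1) = -3/5*(-1) = 3/5 ≈ 0.60000)
X(L, k) = 2*k
(222 + X(A, -15))*(-393 + 477) = (222 + 2*(-15))*(-393 + 477) = (222 - 30)*84 = 192*84 = 16128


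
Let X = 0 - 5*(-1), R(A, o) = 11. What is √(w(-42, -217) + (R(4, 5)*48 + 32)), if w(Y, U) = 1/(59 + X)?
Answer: √35841/8 ≈ 23.665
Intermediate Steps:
X = 5 (X = 0 + 5 = 5)
w(Y, U) = 1/64 (w(Y, U) = 1/(59 + 5) = 1/64)
√(w(-42, -217) + (R(4, 5)*48 + 32)) = √(1/64 + (11*48 + 32)) = √(1/64 + (528 + 32)) = √(1/64 + 560) = √(35841/64) = √35841/8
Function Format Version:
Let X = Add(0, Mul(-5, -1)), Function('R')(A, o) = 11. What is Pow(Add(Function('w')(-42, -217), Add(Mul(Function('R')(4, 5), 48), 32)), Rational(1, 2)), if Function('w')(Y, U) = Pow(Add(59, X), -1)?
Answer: Mul(Rational(1, 8), Pow(35841, Rational(1, 2))) ≈ 23.665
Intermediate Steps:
X = 5 (X = Add(0, 5) = 5)
Function('w')(Y, U) = Rational(1, 64) (Function('w')(Y, U) = Pow(Add(59, 5), -1) = Pow(64, -1) = Rational(1, 64))
Pow(Add(Function('w')(-42, -217), Add(Mul(Function('R')(4, 5), 48), 32)), Rational(1, 2)) = Pow(Add(Rational(1, 64), Add(Mul(11, 48), 32)), Rational(1, 2)) = Pow(Add(Rational(1, 64), Add(528, 32)), Rational(1, 2)) = Pow(Add(Rational(1, 64), 560), Rational(1, 2)) = Pow(Rational(35841, 64), Rational(1, 2)) = Mul(Rational(1, 8), Pow(35841, Rational(1, 2)))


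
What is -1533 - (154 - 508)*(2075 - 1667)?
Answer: 142899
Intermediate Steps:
-1533 - (154 - 508)*(2075 - 1667) = -1533 - (-354)*408 = -1533 - 1*(-144432) = -1533 + 144432 = 142899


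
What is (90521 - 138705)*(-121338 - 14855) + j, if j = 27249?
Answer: 6562350761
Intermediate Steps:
(90521 - 138705)*(-121338 - 14855) + j = (90521 - 138705)*(-121338 - 14855) + 27249 = -48184*(-136193) + 27249 = 6562323512 + 27249 = 6562350761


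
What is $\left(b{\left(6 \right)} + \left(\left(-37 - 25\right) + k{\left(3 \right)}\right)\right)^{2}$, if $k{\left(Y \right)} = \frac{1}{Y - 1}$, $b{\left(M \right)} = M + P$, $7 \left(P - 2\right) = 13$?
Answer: $\frac{522729}{196} \approx 2667.0$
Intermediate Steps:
$P = \frac{27}{7}$ ($P = 2 + \frac{1}{7} \cdot 13 = 2 + \frac{13}{7} = \frac{27}{7} \approx 3.8571$)
$b{\left(M \right)} = \frac{27}{7} + M$ ($b{\left(M \right)} = M + \frac{27}{7} = \frac{27}{7} + M$)
$k{\left(Y \right)} = \frac{1}{-1 + Y}$
$\left(b{\left(6 \right)} + \left(\left(-37 - 25\right) + k{\left(3 \right)}\right)\right)^{2} = \left(\left(\frac{27}{7} + 6\right) + \left(\left(-37 - 25\right) + \frac{1}{-1 + 3}\right)\right)^{2} = \left(\frac{69}{7} - \left(62 - \frac{1}{2}\right)\right)^{2} = \left(\frac{69}{7} + \left(-62 + \frac{1}{2}\right)\right)^{2} = \left(\frac{69}{7} - \frac{123}{2}\right)^{2} = \left(- \frac{723}{14}\right)^{2} = \frac{522729}{196}$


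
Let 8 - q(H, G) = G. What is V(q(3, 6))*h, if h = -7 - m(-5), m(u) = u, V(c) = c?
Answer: -4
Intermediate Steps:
q(H, G) = 8 - G
h = -2 (h = -7 - 1*(-5) = -7 + 5 = -2)
V(q(3, 6))*h = (8 - 1*6)*(-2) = (8 - 6)*(-2) = 2*(-2) = -4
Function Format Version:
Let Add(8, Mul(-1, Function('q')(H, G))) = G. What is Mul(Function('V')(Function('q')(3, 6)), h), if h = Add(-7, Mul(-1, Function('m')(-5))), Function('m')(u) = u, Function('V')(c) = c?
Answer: -4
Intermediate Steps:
Function('q')(H, G) = Add(8, Mul(-1, G))
h = -2 (h = Add(-7, Mul(-1, -5)) = Add(-7, 5) = -2)
Mul(Function('V')(Function('q')(3, 6)), h) = Mul(Add(8, Mul(-1, 6)), -2) = Mul(Add(8, -6), -2) = Mul(2, -2) = -4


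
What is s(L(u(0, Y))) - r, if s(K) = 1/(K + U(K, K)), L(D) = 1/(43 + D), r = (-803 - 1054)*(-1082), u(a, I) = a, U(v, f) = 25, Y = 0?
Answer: -2161978781/1076 ≈ -2.0093e+6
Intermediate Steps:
r = 2009274 (r = -1857*(-1082) = 2009274)
s(K) = 1/(25 + K) (s(K) = 1/(K + 25) = 1/(25 + K))
s(L(u(0, Y))) - r = 1/(25 + 1/(43 + 0)) - 1*2009274 = 1/(25 + 1/43) - 2009274 = 1/(1076/43) - 2009274 = 43/1076 - 2009274 = -2161978781/1076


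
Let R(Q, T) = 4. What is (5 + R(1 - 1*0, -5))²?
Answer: 81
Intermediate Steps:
(5 + R(1 - 1*0, -5))² = (5 + 4)² = 9² = 81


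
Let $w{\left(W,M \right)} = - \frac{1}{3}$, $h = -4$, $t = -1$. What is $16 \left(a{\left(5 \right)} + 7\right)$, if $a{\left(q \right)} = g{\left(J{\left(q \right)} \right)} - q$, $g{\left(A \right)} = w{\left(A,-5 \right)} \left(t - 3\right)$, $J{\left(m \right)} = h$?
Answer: $\frac{160}{3} \approx 53.333$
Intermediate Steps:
$J{\left(m \right)} = -4$
$w{\left(W,M \right)} = - \frac{1}{3}$ ($w{\left(W,M \right)} = \left(-1\right) \frac{1}{3} = - \frac{1}{3}$)
$g{\left(A \right)} = \frac{4}{3}$ ($g{\left(A \right)} = - \frac{-1 - 3}{3} = \left(- \frac{1}{3}\right) \left(-4\right) = \frac{4}{3}$)
$a{\left(q \right)} = \frac{4}{3} - q$
$16 \left(a{\left(5 \right)} + 7\right) = 16 \left(\left(\frac{4}{3} - 5\right) + 7\right) = 16 \left(- \frac{11}{3} + 7\right) = 16 \cdot \frac{10}{3} = \frac{160}{3}$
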